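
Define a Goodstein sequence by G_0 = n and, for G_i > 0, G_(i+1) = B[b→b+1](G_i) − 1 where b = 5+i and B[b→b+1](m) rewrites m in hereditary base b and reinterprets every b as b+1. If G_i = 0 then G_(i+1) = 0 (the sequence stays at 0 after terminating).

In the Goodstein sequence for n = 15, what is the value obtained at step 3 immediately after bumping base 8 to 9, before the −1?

21

i=0: 15 = 3·5 (b=5); 5→6: 3·6 = 18; 18−1 = 17
i=1: 17 = 2·6 + 5 (b=6); 6→7: 2·7 + 5 = 19; 19−1 = 18
i=2: 18 = 2·7 + 4 (b=7); 7→8: 2·8 + 4 = 20; 20−1 = 19
i=3: 19 = 2·8 + 3 (b=8); 8→9: 2·9 + 3 = 21; 21−1 = 20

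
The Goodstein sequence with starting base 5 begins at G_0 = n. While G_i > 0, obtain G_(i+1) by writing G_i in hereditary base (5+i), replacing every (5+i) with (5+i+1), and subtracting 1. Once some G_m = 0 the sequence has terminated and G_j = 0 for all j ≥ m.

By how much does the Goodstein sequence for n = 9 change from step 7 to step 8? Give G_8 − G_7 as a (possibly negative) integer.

-1

G_0 = 9. HB_5(9) = 5 + 4. Bump = 10. G_1 = 9.
G_1 = 9. HB_6(9) = 6 + 3. Bump = 10. G_2 = 9.
G_2 = 9. HB_7(9) = 7 + 2. Bump = 10. G_3 = 9.
G_3 = 9. HB_8(9) = 8 + 1. Bump = 10. G_4 = 9.
G_4 = 9. HB_9(9) = 9. Bump = 10. G_5 = 9.
G_5 = 9. HB_10(9) = 9. Bump = 9. G_6 = 8.
G_6 = 8. HB_11(8) = 8. Bump = 8. G_7 = 7.
G_7 = 7. HB_12(7) = 7. Bump = 7. G_8 = 6.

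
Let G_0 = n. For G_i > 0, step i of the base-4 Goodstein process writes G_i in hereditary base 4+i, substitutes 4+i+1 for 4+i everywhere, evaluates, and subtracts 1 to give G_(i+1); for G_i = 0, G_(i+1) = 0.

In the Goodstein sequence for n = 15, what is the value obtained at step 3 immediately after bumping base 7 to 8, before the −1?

24

G_0 = 15. HB_4(15) = 3·4 + 3. Bump = 18. G_1 = 17.
G_1 = 17. HB_5(17) = 3·5 + 2. Bump = 20. G_2 = 19.
G_2 = 19. HB_6(19) = 3·6 + 1. Bump = 22. G_3 = 21.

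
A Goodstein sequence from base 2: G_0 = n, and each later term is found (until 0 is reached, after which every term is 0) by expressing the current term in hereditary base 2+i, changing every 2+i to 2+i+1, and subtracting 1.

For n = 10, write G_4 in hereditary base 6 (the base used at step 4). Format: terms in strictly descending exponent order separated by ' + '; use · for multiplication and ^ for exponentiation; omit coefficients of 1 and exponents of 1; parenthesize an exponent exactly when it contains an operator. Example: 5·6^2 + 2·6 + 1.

5·6^6 + 5·6^5 + 5·6^4 + 5·6^3 + 5·6^2 + 5·6 + 5

10 —HB2→ 2^(2 + 1) + 2 —bump→ 3^(3 + 1) + 3 = 84 —(−1)→ 83
83 —HB3→ 3^(3 + 1) + 2 —bump→ 4^(4 + 1) + 2 = 1026 —(−1)→ 1025
1025 —HB4→ 4^(4 + 1) + 1 —bump→ 5^(5 + 1) + 1 = 15626 —(−1)→ 15625
15625 —HB5→ 5^(5 + 1) —bump→ 6^(6 + 1) = 279936 —(−1)→ 279935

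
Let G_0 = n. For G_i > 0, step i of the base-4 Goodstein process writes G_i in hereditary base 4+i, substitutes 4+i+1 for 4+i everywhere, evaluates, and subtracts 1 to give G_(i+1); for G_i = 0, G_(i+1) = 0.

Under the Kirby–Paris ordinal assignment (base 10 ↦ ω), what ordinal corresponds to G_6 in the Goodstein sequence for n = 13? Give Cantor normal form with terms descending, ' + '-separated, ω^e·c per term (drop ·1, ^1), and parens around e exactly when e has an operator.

ω·2 + 1

base 4: 13 = 3·4 + 1; at 5: 3·5 + 1 = 16; next = 15
base 5: 15 = 3·5; at 6: 3·6 = 18; next = 17
base 6: 17 = 2·6 + 5; at 7: 2·7 + 5 = 19; next = 18
base 7: 18 = 2·7 + 4; at 8: 2·8 + 4 = 20; next = 19
base 8: 19 = 2·8 + 3; at 9: 2·9 + 3 = 21; next = 20
base 9: 20 = 2·9 + 2; at 10: 2·10 + 2 = 22; next = 21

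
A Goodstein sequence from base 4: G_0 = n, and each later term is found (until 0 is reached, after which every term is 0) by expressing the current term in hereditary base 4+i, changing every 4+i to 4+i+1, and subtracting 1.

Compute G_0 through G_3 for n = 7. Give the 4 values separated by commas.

(0) 7|_4 = 4 + 3 ↦ 5 + 3|_5 = 8 ⇒ 7
(1) 7|_5 = 5 + 2 ↦ 6 + 2|_6 = 8 ⇒ 7
(2) 7|_6 = 6 + 1 ↦ 7 + 1|_7 = 8 ⇒ 7

7, 7, 7, 7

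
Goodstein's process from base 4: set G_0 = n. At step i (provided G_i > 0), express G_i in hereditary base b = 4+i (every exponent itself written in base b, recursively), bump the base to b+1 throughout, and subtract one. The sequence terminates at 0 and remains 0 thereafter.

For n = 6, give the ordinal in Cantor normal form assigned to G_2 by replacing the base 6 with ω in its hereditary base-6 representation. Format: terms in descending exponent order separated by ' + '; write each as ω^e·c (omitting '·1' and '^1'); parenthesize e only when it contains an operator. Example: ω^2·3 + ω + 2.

ω

(0) 6|_4 = 4 + 2 ↦ 5 + 2|_5 = 7 ⇒ 6
(1) 6|_5 = 5 + 1 ↦ 6 + 1|_6 = 7 ⇒ 6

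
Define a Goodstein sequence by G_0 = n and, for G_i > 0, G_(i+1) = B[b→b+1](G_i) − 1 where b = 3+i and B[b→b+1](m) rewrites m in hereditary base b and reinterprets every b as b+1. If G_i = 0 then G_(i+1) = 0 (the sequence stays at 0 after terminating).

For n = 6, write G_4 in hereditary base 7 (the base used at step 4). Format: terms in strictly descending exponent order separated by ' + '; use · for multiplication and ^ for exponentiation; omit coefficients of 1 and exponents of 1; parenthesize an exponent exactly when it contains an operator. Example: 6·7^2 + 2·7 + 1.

i=0: 6 = 2·3 (b=3); 3→4: 2·4 = 8; 8−1 = 7
i=1: 7 = 4 + 3 (b=4); 4→5: 5 + 3 = 8; 8−1 = 7
i=2: 7 = 5 + 2 (b=5); 5→6: 6 + 2 = 8; 8−1 = 7
i=3: 7 = 6 + 1 (b=6); 6→7: 7 + 1 = 8; 8−1 = 7
i=4: 7 = 7 (b=7); 7→8: 8 = 8; 8−1 = 7

7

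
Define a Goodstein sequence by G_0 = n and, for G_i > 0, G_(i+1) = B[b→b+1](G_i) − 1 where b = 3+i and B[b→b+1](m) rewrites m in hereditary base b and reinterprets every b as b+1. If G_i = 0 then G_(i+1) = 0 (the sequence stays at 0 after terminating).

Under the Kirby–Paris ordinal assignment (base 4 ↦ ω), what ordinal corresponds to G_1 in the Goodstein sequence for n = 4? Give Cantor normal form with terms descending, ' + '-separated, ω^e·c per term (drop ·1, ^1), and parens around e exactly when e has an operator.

ω

base 3: 4 = 3 + 1; at 4: 4 + 1 = 5; next = 4
base 4: 4 = 4; at 5: 5 = 5; next = 4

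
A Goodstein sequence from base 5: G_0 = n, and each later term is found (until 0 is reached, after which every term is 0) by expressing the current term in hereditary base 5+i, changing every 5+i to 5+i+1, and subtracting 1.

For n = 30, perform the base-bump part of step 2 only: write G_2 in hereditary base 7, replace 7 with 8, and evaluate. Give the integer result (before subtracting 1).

(0) 30|_5 = 5^2 + 5 ↦ 6^2 + 6|_6 = 42 ⇒ 41
(1) 41|_6 = 6^2 + 5 ↦ 7^2 + 5|_7 = 54 ⇒ 53

68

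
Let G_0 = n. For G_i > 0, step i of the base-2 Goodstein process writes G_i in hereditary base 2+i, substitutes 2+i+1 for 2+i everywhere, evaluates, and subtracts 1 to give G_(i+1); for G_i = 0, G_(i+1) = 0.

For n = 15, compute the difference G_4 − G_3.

307841

G_0 = 15. HB_2(15) = 2^(2 + 1) + 2^2 + 2 + 1. Bump = 112. G_1 = 111.
G_1 = 111. HB_3(111) = 3^(3 + 1) + 3^3 + 3. Bump = 1284. G_2 = 1283.
G_2 = 1283. HB_4(1283) = 4^(4 + 1) + 4^4 + 3. Bump = 18753. G_3 = 18752.
G_3 = 18752. HB_5(18752) = 5^(5 + 1) + 5^5 + 2. Bump = 326594. G_4 = 326593.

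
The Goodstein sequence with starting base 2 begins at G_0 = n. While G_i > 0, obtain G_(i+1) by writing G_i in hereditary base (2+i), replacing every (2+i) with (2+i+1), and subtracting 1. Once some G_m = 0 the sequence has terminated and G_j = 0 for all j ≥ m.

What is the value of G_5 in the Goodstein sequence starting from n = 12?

5764910

base 2: 12 = 2^(2 + 1) + 2^2; at 3: 3^(3 + 1) + 3^3 = 108; next = 107
base 3: 107 = 3^(3 + 1) + 2·3^2 + 2·3 + 2; at 4: 4^(4 + 1) + 2·4^2 + 2·4 + 2 = 1066; next = 1065
base 4: 1065 = 4^(4 + 1) + 2·4^2 + 2·4 + 1; at 5: 5^(5 + 1) + 2·5^2 + 2·5 + 1 = 15686; next = 15685
base 5: 15685 = 5^(5 + 1) + 2·5^2 + 2·5; at 6: 6^(6 + 1) + 2·6^2 + 2·6 = 280020; next = 280019
base 6: 280019 = 6^(6 + 1) + 2·6^2 + 6 + 5; at 7: 7^(7 + 1) + 2·7^2 + 7 + 5 = 5764911; next = 5764910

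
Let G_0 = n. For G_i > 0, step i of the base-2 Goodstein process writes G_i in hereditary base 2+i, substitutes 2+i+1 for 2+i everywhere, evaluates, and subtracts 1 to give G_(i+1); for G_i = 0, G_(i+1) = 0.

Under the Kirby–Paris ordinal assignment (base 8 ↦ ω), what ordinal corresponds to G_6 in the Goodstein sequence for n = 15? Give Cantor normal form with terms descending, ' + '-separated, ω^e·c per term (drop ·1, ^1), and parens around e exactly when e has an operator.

ω^(ω + 1) + ω^7·7 + ω^6·7 + ω^5·7 + ω^4·7 + ω^3·7 + ω^2·7 + ω·7 + 7

i=0: 15 = 2^(2 + 1) + 2^2 + 2 + 1 (b=2); 2→3: 3^(3 + 1) + 3^3 + 3 + 1 = 112; 112−1 = 111
i=1: 111 = 3^(3 + 1) + 3^3 + 3 (b=3); 3→4: 4^(4 + 1) + 4^4 + 4 = 1284; 1284−1 = 1283
i=2: 1283 = 4^(4 + 1) + 4^4 + 3 (b=4); 4→5: 5^(5 + 1) + 5^5 + 3 = 18753; 18753−1 = 18752
i=3: 18752 = 5^(5 + 1) + 5^5 + 2 (b=5); 5→6: 6^(6 + 1) + 6^6 + 2 = 326594; 326594−1 = 326593
i=4: 326593 = 6^(6 + 1) + 6^6 + 1 (b=6); 6→7: 7^(7 + 1) + 7^7 + 1 = 6588345; 6588345−1 = 6588344
i=5: 6588344 = 7^(7 + 1) + 7^7 (b=7); 7→8: 8^(8 + 1) + 8^8 = 150994944; 150994944−1 = 150994943
i=6: 150994943 = 8^(8 + 1) + 7·8^7 + 7·8^6 + 7·8^5 + 7·8^4 + 7·8^3 + 7·8^2 + 7·8 + 7 (b=8); 8→9: 9^(9 + 1) + 7·9^7 + 7·9^6 + 7·9^5 + 7·9^4 + 7·9^3 + 7·9^2 + 7·9 + 7 = 3524450281; 3524450281−1 = 3524450280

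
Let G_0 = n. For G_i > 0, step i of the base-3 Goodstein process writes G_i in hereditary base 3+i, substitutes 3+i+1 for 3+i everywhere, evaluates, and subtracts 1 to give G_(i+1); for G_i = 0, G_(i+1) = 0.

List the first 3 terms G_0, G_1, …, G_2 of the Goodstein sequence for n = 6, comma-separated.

6, 7, 7

G_0 = 6. HB_3(6) = 2·3. Bump = 8. G_1 = 7.
G_1 = 7. HB_4(7) = 4 + 3. Bump = 8. G_2 = 7.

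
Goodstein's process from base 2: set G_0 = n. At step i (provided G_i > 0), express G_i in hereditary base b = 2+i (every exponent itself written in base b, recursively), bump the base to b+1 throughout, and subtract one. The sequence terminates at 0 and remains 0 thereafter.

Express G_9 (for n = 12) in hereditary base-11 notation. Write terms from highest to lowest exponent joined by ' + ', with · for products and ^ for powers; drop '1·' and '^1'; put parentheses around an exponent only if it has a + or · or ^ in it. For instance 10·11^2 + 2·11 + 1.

i=0: 12 = 2^(2 + 1) + 2^2 (b=2); 2→3: 3^(3 + 1) + 3^3 = 108; 108−1 = 107
i=1: 107 = 3^(3 + 1) + 2·3^2 + 2·3 + 2 (b=3); 3→4: 4^(4 + 1) + 2·4^2 + 2·4 + 2 = 1066; 1066−1 = 1065
i=2: 1065 = 4^(4 + 1) + 2·4^2 + 2·4 + 1 (b=4); 4→5: 5^(5 + 1) + 2·5^2 + 2·5 + 1 = 15686; 15686−1 = 15685
i=3: 15685 = 5^(5 + 1) + 2·5^2 + 2·5 (b=5); 5→6: 6^(6 + 1) + 2·6^2 + 2·6 = 280020; 280020−1 = 280019
i=4: 280019 = 6^(6 + 1) + 2·6^2 + 6 + 5 (b=6); 6→7: 7^(7 + 1) + 2·7^2 + 7 + 5 = 5764911; 5764911−1 = 5764910
i=5: 5764910 = 7^(7 + 1) + 2·7^2 + 7 + 4 (b=7); 7→8: 8^(8 + 1) + 2·8^2 + 8 + 4 = 134217868; 134217868−1 = 134217867
i=6: 134217867 = 8^(8 + 1) + 2·8^2 + 8 + 3 (b=8); 8→9: 9^(9 + 1) + 2·9^2 + 9 + 3 = 3486784575; 3486784575−1 = 3486784574
i=7: 3486784574 = 9^(9 + 1) + 2·9^2 + 9 + 2 (b=9); 9→10: 10^(10 + 1) + 2·10^2 + 10 + 2 = 100000000212; 100000000212−1 = 100000000211
i=8: 100000000211 = 10^(10 + 1) + 2·10^2 + 10 + 1 (b=10); 10→11: 11^(11 + 1) + 2·11^2 + 11 + 1 = 3138428376975; 3138428376975−1 = 3138428376974

11^(11 + 1) + 2·11^2 + 11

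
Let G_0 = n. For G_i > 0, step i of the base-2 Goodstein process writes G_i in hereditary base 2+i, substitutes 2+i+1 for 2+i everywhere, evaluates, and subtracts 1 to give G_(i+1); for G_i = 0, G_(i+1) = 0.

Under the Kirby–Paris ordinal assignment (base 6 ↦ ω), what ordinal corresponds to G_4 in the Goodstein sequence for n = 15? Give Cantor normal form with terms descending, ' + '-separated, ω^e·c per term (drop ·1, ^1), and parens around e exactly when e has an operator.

ω^(ω + 1) + ω^ω + 1

[0] 15 ≡ 2^(2 + 1) + 2^2 + 2 + 1 (base 2). Lift 3: 112. −1: 111.
[1] 111 ≡ 3^(3 + 1) + 3^3 + 3 (base 3). Lift 4: 1284. −1: 1283.
[2] 1283 ≡ 4^(4 + 1) + 4^4 + 3 (base 4). Lift 5: 18753. −1: 18752.
[3] 18752 ≡ 5^(5 + 1) + 5^5 + 2 (base 5). Lift 6: 326594. −1: 326593.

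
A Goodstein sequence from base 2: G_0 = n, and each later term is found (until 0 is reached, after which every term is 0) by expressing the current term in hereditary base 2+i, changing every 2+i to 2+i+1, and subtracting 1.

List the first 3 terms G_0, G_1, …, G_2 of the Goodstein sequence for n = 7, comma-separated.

(0) 7|_2 = 2^2 + 2 + 1 ↦ 3^3 + 3 + 1|_3 = 31 ⇒ 30
(1) 30|_3 = 3^3 + 3 ↦ 4^4 + 4|_4 = 260 ⇒ 259

7, 30, 259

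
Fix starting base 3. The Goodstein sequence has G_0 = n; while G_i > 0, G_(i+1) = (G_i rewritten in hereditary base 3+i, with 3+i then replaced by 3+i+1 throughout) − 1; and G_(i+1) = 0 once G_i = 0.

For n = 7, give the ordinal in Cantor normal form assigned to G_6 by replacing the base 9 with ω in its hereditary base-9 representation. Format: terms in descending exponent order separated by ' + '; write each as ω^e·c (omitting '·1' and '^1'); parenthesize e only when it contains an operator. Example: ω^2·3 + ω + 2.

(0) 7|_3 = 2·3 + 1 ↦ 2·4 + 1|_4 = 9 ⇒ 8
(1) 8|_4 = 2·4 ↦ 2·5|_5 = 10 ⇒ 9
(2) 9|_5 = 5 + 4 ↦ 6 + 4|_6 = 10 ⇒ 9
(3) 9|_6 = 6 + 3 ↦ 7 + 3|_7 = 10 ⇒ 9
(4) 9|_7 = 7 + 2 ↦ 8 + 2|_8 = 10 ⇒ 9
(5) 9|_8 = 8 + 1 ↦ 9 + 1|_9 = 10 ⇒ 9
(6) 9|_9 = 9 ↦ 10|_10 = 10 ⇒ 9

ω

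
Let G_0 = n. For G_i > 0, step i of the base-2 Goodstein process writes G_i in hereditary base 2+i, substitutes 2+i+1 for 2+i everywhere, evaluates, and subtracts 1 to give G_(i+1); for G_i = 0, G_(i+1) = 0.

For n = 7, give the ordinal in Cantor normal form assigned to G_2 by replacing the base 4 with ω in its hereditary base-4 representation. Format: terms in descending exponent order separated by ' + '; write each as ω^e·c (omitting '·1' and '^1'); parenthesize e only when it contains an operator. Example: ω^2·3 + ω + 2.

G_0 = 7. HB_2(7) = 2^2 + 2 + 1. Bump = 31. G_1 = 30.
G_1 = 30. HB_3(30) = 3^3 + 3. Bump = 260. G_2 = 259.

ω^ω + 3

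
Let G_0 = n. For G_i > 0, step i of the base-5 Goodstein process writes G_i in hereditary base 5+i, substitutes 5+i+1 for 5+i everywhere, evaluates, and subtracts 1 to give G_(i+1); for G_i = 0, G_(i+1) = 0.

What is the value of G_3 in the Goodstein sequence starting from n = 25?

[0] 25 ≡ 5^2 (base 5). Lift 6: 36. −1: 35.
[1] 35 ≡ 5·6 + 5 (base 6). Lift 7: 40. −1: 39.
[2] 39 ≡ 5·7 + 4 (base 7). Lift 8: 44. −1: 43.
[3] 43 ≡ 5·8 + 3 (base 8). Lift 9: 48. −1: 47.

43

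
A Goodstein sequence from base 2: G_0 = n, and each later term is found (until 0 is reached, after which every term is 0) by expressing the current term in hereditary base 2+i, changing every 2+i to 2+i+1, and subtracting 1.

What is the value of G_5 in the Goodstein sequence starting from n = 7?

823543

[0] 7 ≡ 2^2 + 2 + 1 (base 2). Lift 3: 31. −1: 30.
[1] 30 ≡ 3^3 + 3 (base 3). Lift 4: 260. −1: 259.
[2] 259 ≡ 4^4 + 3 (base 4). Lift 5: 3128. −1: 3127.
[3] 3127 ≡ 5^5 + 2 (base 5). Lift 6: 46658. −1: 46657.
[4] 46657 ≡ 6^6 + 1 (base 6). Lift 7: 823544. −1: 823543.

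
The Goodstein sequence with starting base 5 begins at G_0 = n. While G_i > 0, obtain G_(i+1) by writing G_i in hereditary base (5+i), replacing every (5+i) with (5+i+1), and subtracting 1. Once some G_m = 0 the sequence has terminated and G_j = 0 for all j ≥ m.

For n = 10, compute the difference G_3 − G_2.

0

base 5: 10 = 2·5; at 6: 2·6 = 12; next = 11
base 6: 11 = 6 + 5; at 7: 7 + 5 = 12; next = 11
base 7: 11 = 7 + 4; at 8: 8 + 4 = 12; next = 11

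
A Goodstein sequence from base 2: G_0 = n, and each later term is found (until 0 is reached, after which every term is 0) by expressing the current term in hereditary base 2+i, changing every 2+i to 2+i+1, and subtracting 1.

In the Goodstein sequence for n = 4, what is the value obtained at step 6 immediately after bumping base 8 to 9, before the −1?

base 2: 4 = 2^2; at 3: 3^3 = 27; next = 26
base 3: 26 = 2·3^2 + 2·3 + 2; at 4: 2·4^2 + 2·4 + 2 = 42; next = 41
base 4: 41 = 2·4^2 + 2·4 + 1; at 5: 2·5^2 + 2·5 + 1 = 61; next = 60
base 5: 60 = 2·5^2 + 2·5; at 6: 2·6^2 + 2·6 = 84; next = 83
base 6: 83 = 2·6^2 + 6 + 5; at 7: 2·7^2 + 7 + 5 = 110; next = 109
base 7: 109 = 2·7^2 + 7 + 4; at 8: 2·8^2 + 8 + 4 = 140; next = 139

174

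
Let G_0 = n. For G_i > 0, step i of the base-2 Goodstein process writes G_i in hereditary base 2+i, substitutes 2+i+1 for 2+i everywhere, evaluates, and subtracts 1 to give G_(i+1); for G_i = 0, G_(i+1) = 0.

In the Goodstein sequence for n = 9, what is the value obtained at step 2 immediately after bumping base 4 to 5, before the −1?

(0) 9|_2 = 2^(2 + 1) + 1 ↦ 3^(3 + 1) + 1|_3 = 82 ⇒ 81
(1) 81|_3 = 3^(3 + 1) ↦ 4^(4 + 1)|_4 = 1024 ⇒ 1023

9843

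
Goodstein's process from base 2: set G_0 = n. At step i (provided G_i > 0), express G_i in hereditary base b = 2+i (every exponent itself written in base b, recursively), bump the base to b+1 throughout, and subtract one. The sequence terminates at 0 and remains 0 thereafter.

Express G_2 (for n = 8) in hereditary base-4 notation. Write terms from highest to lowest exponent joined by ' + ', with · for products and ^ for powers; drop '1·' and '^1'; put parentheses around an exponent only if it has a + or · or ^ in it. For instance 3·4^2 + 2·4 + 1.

base 2: 8 = 2^(2 + 1); at 3: 3^(3 + 1) = 81; next = 80
base 3: 80 = 2·3^3 + 2·3^2 + 2·3 + 2; at 4: 2·4^4 + 2·4^2 + 2·4 + 2 = 554; next = 553
base 4: 553 = 2·4^4 + 2·4^2 + 2·4 + 1; at 5: 2·5^5 + 2·5^2 + 2·5 + 1 = 6311; next = 6310

2·4^4 + 2·4^2 + 2·4 + 1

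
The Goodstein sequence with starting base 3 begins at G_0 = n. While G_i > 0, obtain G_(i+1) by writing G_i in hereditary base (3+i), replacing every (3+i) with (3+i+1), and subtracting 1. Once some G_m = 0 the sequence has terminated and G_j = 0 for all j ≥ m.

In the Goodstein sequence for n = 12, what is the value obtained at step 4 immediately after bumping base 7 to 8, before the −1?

i=0: 12 = 3^2 + 3 (b=3); 3→4: 4^2 + 4 = 20; 20−1 = 19
i=1: 19 = 4^2 + 3 (b=4); 4→5: 5^2 + 3 = 28; 28−1 = 27
i=2: 27 = 5^2 + 2 (b=5); 5→6: 6^2 + 2 = 38; 38−1 = 37
i=3: 37 = 6^2 + 1 (b=6); 6→7: 7^2 + 1 = 50; 50−1 = 49

64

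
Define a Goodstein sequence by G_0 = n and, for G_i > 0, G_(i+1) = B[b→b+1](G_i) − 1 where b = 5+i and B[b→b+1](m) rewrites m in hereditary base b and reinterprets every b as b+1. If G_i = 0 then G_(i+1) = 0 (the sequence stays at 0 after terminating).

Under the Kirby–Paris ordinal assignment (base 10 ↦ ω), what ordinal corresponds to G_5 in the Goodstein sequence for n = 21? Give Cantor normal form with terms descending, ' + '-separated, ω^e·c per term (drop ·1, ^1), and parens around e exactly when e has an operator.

ω·3 + 3

(0) 21|_5 = 4·5 + 1 ↦ 4·6 + 1|_6 = 25 ⇒ 24
(1) 24|_6 = 4·6 ↦ 4·7|_7 = 28 ⇒ 27
(2) 27|_7 = 3·7 + 6 ↦ 3·8 + 6|_8 = 30 ⇒ 29
(3) 29|_8 = 3·8 + 5 ↦ 3·9 + 5|_9 = 32 ⇒ 31
(4) 31|_9 = 3·9 + 4 ↦ 3·10 + 4|_10 = 34 ⇒ 33
(5) 33|_10 = 3·10 + 3 ↦ 3·11 + 3|_11 = 36 ⇒ 35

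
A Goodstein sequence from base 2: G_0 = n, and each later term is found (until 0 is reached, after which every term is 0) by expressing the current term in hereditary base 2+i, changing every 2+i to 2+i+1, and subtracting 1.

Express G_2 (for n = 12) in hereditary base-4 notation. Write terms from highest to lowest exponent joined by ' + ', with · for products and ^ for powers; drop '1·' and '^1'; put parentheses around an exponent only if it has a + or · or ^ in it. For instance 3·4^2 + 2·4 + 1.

G_0=12  [base 2] 2^(2 + 1) + 2^2  →[2↦3]→  3^(3 + 1) + 3^3 = 108  −1 ⇒ G_1=107
G_1=107  [base 3] 3^(3 + 1) + 2·3^2 + 2·3 + 2  →[3↦4]→  4^(4 + 1) + 2·4^2 + 2·4 + 2 = 1066  −1 ⇒ G_2=1065

4^(4 + 1) + 2·4^2 + 2·4 + 1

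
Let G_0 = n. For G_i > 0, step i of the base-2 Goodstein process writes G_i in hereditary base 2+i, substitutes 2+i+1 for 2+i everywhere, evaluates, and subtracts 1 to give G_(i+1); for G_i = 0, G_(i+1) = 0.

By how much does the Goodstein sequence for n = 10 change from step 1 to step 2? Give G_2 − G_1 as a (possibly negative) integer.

i=0: 10 = 2^(2 + 1) + 2 (b=2); 2→3: 3^(3 + 1) + 3 = 84; 84−1 = 83
i=1: 83 = 3^(3 + 1) + 2 (b=3); 3→4: 4^(4 + 1) + 2 = 1026; 1026−1 = 1025

942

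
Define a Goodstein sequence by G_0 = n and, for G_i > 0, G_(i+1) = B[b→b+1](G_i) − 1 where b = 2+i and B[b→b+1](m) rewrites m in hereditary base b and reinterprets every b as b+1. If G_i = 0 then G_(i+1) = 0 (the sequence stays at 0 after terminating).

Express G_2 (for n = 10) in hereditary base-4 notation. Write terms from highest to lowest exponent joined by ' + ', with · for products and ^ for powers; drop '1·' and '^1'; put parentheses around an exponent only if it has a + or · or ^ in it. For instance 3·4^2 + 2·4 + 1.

4^(4 + 1) + 1

i=0: 10 = 2^(2 + 1) + 2 (b=2); 2→3: 3^(3 + 1) + 3 = 84; 84−1 = 83
i=1: 83 = 3^(3 + 1) + 2 (b=3); 3→4: 4^(4 + 1) + 2 = 1026; 1026−1 = 1025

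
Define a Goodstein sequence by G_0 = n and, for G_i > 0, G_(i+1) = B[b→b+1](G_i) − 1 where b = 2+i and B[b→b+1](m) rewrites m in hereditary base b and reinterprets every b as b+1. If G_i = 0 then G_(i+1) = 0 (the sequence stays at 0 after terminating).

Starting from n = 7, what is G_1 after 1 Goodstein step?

step 0: 7 = 2^2 + 2 + 1; sub 3 for 2: 3^3 + 3 + 1; = 31; G_1 = 31−1 = 30
step 1: 30 = 3^3 + 3; sub 4 for 3: 4^4 + 4; = 260; G_2 = 260−1 = 259

30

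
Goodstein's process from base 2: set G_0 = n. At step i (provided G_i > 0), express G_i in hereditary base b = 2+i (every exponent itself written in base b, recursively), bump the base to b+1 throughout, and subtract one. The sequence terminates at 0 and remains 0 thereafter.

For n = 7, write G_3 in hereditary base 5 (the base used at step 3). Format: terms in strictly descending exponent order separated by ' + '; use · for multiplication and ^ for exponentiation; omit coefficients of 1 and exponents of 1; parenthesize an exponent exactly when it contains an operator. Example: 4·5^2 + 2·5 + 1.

G_0 = 7. HB_2(7) = 2^2 + 2 + 1. Bump = 31. G_1 = 30.
G_1 = 30. HB_3(30) = 3^3 + 3. Bump = 260. G_2 = 259.
G_2 = 259. HB_4(259) = 4^4 + 3. Bump = 3128. G_3 = 3127.
G_3 = 3127. HB_5(3127) = 5^5 + 2. Bump = 46658. G_4 = 46657.

5^5 + 2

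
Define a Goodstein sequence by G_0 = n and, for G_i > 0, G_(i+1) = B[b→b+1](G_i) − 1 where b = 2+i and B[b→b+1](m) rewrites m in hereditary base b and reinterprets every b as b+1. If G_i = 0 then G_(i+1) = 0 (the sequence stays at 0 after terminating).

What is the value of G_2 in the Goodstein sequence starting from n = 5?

5 —HB2→ 2^2 + 1 —bump→ 3^3 + 1 = 28 —(−1)→ 27
27 —HB3→ 3^3 —bump→ 4^4 = 256 —(−1)→ 255

255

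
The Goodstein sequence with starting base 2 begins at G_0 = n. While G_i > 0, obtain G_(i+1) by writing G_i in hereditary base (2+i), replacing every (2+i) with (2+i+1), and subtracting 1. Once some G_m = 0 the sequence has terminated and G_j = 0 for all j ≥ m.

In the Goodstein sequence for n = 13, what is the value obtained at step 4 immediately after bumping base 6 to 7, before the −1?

5765999

G_0=13  [base 2] 2^(2 + 1) + 2^2 + 1  →[2↦3]→  3^(3 + 1) + 3^3 + 1 = 109  −1 ⇒ G_1=108
G_1=108  [base 3] 3^(3 + 1) + 3^3  →[3↦4]→  4^(4 + 1) + 4^4 = 1280  −1 ⇒ G_2=1279
G_2=1279  [base 4] 4^(4 + 1) + 3·4^3 + 3·4^2 + 3·4 + 3  →[4↦5]→  5^(5 + 1) + 3·5^3 + 3·5^2 + 3·5 + 3 = 16093  −1 ⇒ G_3=16092
G_3=16092  [base 5] 5^(5 + 1) + 3·5^3 + 3·5^2 + 3·5 + 2  →[5↦6]→  6^(6 + 1) + 3·6^3 + 3·6^2 + 3·6 + 2 = 280712  −1 ⇒ G_4=280711
G_4=280711  [base 6] 6^(6 + 1) + 3·6^3 + 3·6^2 + 3·6 + 1  →[6↦7]→  7^(7 + 1) + 3·7^3 + 3·7^2 + 3·7 + 1 = 5765999  −1 ⇒ G_5=5765998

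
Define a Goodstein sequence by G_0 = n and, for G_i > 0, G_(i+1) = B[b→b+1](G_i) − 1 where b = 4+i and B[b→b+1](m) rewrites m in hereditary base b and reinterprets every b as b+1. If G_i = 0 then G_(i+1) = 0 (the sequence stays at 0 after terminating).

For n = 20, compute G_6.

[0] 20 ≡ 4^2 + 4 (base 4). Lift 5: 30. −1: 29.
[1] 29 ≡ 5^2 + 4 (base 5). Lift 6: 40. −1: 39.
[2] 39 ≡ 6^2 + 3 (base 6). Lift 7: 52. −1: 51.
[3] 51 ≡ 7^2 + 2 (base 7). Lift 8: 66. −1: 65.
[4] 65 ≡ 8^2 + 1 (base 8). Lift 9: 82. −1: 81.
[5] 81 ≡ 9^2 (base 9). Lift 10: 100. −1: 99.
[6] 99 ≡ 9·10 + 9 (base 10). Lift 11: 108. −1: 107.

99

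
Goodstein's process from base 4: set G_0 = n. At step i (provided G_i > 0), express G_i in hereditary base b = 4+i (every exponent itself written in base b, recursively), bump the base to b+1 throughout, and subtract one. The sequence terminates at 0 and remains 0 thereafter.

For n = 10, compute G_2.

G_0=10  [base 4] 2·4 + 2  →[4↦5]→  2·5 + 2 = 12  −1 ⇒ G_1=11
G_1=11  [base 5] 2·5 + 1  →[5↦6]→  2·6 + 1 = 13  −1 ⇒ G_2=12
G_2=12  [base 6] 2·6  →[6↦7]→  2·7 = 14  −1 ⇒ G_3=13

12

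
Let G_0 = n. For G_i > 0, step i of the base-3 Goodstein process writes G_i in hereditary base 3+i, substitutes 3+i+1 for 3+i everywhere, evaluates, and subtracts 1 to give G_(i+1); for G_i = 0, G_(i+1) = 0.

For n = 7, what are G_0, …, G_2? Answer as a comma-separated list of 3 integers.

7, 8, 9

7 —HB3→ 2·3 + 1 —bump→ 2·4 + 1 = 9 —(−1)→ 8
8 —HB4→ 2·4 —bump→ 2·5 = 10 —(−1)→ 9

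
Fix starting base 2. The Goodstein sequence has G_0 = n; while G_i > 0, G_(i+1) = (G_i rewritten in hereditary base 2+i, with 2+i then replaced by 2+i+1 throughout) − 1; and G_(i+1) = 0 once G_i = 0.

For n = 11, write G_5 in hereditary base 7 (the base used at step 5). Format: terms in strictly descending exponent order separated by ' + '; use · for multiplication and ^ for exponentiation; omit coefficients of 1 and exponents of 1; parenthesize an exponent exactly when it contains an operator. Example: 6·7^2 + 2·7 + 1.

7^(7 + 1)

base 2: 11 = 2^(2 + 1) + 2 + 1; at 3: 3^(3 + 1) + 3 + 1 = 85; next = 84
base 3: 84 = 3^(3 + 1) + 3; at 4: 4^(4 + 1) + 4 = 1028; next = 1027
base 4: 1027 = 4^(4 + 1) + 3; at 5: 5^(5 + 1) + 3 = 15628; next = 15627
base 5: 15627 = 5^(5 + 1) + 2; at 6: 6^(6 + 1) + 2 = 279938; next = 279937
base 6: 279937 = 6^(6 + 1) + 1; at 7: 7^(7 + 1) + 1 = 5764802; next = 5764801
base 7: 5764801 = 7^(7 + 1); at 8: 8^(8 + 1) = 134217728; next = 134217727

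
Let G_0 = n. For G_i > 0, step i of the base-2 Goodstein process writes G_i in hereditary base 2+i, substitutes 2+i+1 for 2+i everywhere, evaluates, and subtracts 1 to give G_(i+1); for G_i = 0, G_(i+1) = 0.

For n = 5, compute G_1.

27

G_0 = 5. HB_2(5) = 2^2 + 1. Bump = 28. G_1 = 27.
G_1 = 27. HB_3(27) = 3^3. Bump = 256. G_2 = 255.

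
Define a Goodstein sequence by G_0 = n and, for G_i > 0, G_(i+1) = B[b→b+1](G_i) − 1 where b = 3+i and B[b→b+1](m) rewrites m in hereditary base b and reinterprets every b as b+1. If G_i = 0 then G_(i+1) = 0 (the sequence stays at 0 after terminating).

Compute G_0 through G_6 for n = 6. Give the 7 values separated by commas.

[0] 6 ≡ 2·3 (base 3). Lift 4: 8. −1: 7.
[1] 7 ≡ 4 + 3 (base 4). Lift 5: 8. −1: 7.
[2] 7 ≡ 5 + 2 (base 5). Lift 6: 8. −1: 7.
[3] 7 ≡ 6 + 1 (base 6). Lift 7: 8. −1: 7.
[4] 7 ≡ 7 (base 7). Lift 8: 8. −1: 7.
[5] 7 ≡ 7 (base 8). Lift 9: 7. −1: 6.

6, 7, 7, 7, 7, 7, 6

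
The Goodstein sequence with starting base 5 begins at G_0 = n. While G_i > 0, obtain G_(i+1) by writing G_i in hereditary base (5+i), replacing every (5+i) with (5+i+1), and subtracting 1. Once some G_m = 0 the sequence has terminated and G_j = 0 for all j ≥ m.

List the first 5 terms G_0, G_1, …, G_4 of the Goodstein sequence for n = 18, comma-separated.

18, 20, 22, 24, 26

18 —HB5→ 3·5 + 3 —bump→ 3·6 + 3 = 21 —(−1)→ 20
20 —HB6→ 3·6 + 2 —bump→ 3·7 + 2 = 23 —(−1)→ 22
22 —HB7→ 3·7 + 1 —bump→ 3·8 + 1 = 25 —(−1)→ 24
24 —HB8→ 3·8 —bump→ 3·9 = 27 —(−1)→ 26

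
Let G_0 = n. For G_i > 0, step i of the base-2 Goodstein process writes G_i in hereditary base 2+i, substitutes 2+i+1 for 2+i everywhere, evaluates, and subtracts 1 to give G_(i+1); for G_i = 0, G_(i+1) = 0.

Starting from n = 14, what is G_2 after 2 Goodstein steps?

1281

(0) 14|_2 = 2^(2 + 1) + 2^2 + 2 ↦ 3^(3 + 1) + 3^3 + 3|_3 = 111 ⇒ 110
(1) 110|_3 = 3^(3 + 1) + 3^3 + 2 ↦ 4^(4 + 1) + 4^4 + 2|_4 = 1282 ⇒ 1281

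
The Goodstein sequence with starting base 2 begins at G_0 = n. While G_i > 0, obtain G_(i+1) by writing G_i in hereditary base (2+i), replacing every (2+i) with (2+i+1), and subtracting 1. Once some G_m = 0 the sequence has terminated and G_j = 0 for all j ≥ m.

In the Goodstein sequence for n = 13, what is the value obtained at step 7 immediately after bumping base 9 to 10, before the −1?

100000003326

(0) 13|_2 = 2^(2 + 1) + 2^2 + 1 ↦ 3^(3 + 1) + 3^3 + 1|_3 = 109 ⇒ 108
(1) 108|_3 = 3^(3 + 1) + 3^3 ↦ 4^(4 + 1) + 4^4|_4 = 1280 ⇒ 1279
(2) 1279|_4 = 4^(4 + 1) + 3·4^3 + 3·4^2 + 3·4 + 3 ↦ 5^(5 + 1) + 3·5^3 + 3·5^2 + 3·5 + 3|_5 = 16093 ⇒ 16092
(3) 16092|_5 = 5^(5 + 1) + 3·5^3 + 3·5^2 + 3·5 + 2 ↦ 6^(6 + 1) + 3·6^3 + 3·6^2 + 3·6 + 2|_6 = 280712 ⇒ 280711
(4) 280711|_6 = 6^(6 + 1) + 3·6^3 + 3·6^2 + 3·6 + 1 ↦ 7^(7 + 1) + 3·7^3 + 3·7^2 + 3·7 + 1|_7 = 5765999 ⇒ 5765998
(5) 5765998|_7 = 7^(7 + 1) + 3·7^3 + 3·7^2 + 3·7 ↦ 8^(8 + 1) + 3·8^3 + 3·8^2 + 3·8|_8 = 134219480 ⇒ 134219479
(6) 134219479|_8 = 8^(8 + 1) + 3·8^3 + 3·8^2 + 2·8 + 7 ↦ 9^(9 + 1) + 3·9^3 + 3·9^2 + 2·9 + 7|_9 = 3486786856 ⇒ 3486786855
(7) 3486786855|_9 = 9^(9 + 1) + 3·9^3 + 3·9^2 + 2·9 + 6 ↦ 10^(10 + 1) + 3·10^3 + 3·10^2 + 2·10 + 6|_10 = 100000003326 ⇒ 100000003325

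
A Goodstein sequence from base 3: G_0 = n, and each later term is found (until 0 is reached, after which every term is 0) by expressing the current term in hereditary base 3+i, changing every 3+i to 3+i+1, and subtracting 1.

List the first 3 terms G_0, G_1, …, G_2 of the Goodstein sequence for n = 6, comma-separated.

6 —HB3→ 2·3 —bump→ 2·4 = 8 —(−1)→ 7
7 —HB4→ 4 + 3 —bump→ 5 + 3 = 8 —(−1)→ 7

6, 7, 7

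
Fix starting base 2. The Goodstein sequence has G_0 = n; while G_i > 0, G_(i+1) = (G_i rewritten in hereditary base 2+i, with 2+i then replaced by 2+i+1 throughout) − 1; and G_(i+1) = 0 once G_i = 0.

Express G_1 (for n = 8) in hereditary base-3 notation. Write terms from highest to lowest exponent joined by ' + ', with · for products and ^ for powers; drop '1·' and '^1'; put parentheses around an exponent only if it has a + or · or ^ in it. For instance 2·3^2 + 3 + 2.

2·3^3 + 2·3^2 + 2·3 + 2

[0] 8 ≡ 2^(2 + 1) (base 2). Lift 3: 81. −1: 80.
[1] 80 ≡ 2·3^3 + 2·3^2 + 2·3 + 2 (base 3). Lift 4: 554. −1: 553.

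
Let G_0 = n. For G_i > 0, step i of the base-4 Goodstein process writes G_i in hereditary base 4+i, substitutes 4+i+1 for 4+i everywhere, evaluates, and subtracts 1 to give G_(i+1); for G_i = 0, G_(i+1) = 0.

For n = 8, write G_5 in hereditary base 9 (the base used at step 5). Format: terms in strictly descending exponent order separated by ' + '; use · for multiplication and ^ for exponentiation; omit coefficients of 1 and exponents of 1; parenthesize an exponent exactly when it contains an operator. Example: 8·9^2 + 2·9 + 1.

9

G_0 = 8. HB_4(8) = 2·4. Bump = 10. G_1 = 9.
G_1 = 9. HB_5(9) = 5 + 4. Bump = 10. G_2 = 9.
G_2 = 9. HB_6(9) = 6 + 3. Bump = 10. G_3 = 9.
G_3 = 9. HB_7(9) = 7 + 2. Bump = 10. G_4 = 9.
G_4 = 9. HB_8(9) = 8 + 1. Bump = 10. G_5 = 9.
G_5 = 9. HB_9(9) = 9. Bump = 10. G_6 = 9.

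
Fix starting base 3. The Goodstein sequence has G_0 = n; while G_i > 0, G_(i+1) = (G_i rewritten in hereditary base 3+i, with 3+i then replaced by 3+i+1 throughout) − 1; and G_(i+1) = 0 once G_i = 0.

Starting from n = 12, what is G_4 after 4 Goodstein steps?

G_0 = 12. HB_3(12) = 3^2 + 3. Bump = 20. G_1 = 19.
G_1 = 19. HB_4(19) = 4^2 + 3. Bump = 28. G_2 = 27.
G_2 = 27. HB_5(27) = 5^2 + 2. Bump = 38. G_3 = 37.
G_3 = 37. HB_6(37) = 6^2 + 1. Bump = 50. G_4 = 49.
G_4 = 49. HB_7(49) = 7^2. Bump = 64. G_5 = 63.

49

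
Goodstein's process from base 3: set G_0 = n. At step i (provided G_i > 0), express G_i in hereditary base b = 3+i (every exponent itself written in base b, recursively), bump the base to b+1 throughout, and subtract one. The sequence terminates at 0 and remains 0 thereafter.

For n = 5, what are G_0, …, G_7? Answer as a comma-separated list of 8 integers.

(0) 5|_3 = 3 + 2 ↦ 4 + 2|_4 = 6 ⇒ 5
(1) 5|_4 = 4 + 1 ↦ 5 + 1|_5 = 6 ⇒ 5
(2) 5|_5 = 5 ↦ 6|_6 = 6 ⇒ 5
(3) 5|_6 = 5 ↦ 5|_7 = 5 ⇒ 4
(4) 4|_7 = 4 ↦ 4|_8 = 4 ⇒ 3
(5) 3|_8 = 3 ↦ 3|_9 = 3 ⇒ 2
(6) 2|_9 = 2 ↦ 2|_10 = 2 ⇒ 1

5, 5, 5, 5, 4, 3, 2, 1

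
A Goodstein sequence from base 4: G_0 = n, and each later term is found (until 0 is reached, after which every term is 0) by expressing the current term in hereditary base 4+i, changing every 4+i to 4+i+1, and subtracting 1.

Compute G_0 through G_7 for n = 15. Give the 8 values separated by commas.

G_0 = 15. HB_4(15) = 3·4 + 3. Bump = 18. G_1 = 17.
G_1 = 17. HB_5(17) = 3·5 + 2. Bump = 20. G_2 = 19.
G_2 = 19. HB_6(19) = 3·6 + 1. Bump = 22. G_3 = 21.
G_3 = 21. HB_7(21) = 3·7. Bump = 24. G_4 = 23.
G_4 = 23. HB_8(23) = 2·8 + 7. Bump = 25. G_5 = 24.
G_5 = 24. HB_9(24) = 2·9 + 6. Bump = 26. G_6 = 25.
G_6 = 25. HB_10(25) = 2·10 + 5. Bump = 27. G_7 = 26.

15, 17, 19, 21, 23, 24, 25, 26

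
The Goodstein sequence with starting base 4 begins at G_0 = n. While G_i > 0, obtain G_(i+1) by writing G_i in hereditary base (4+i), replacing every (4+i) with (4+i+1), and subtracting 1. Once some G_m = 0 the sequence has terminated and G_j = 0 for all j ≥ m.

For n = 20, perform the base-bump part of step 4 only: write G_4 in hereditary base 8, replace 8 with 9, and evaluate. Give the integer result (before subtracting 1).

G_0=20  [base 4] 4^2 + 4  →[4↦5]→  5^2 + 5 = 30  −1 ⇒ G_1=29
G_1=29  [base 5] 5^2 + 4  →[5↦6]→  6^2 + 4 = 40  −1 ⇒ G_2=39
G_2=39  [base 6] 6^2 + 3  →[6↦7]→  7^2 + 3 = 52  −1 ⇒ G_3=51
G_3=51  [base 7] 7^2 + 2  →[7↦8]→  8^2 + 2 = 66  −1 ⇒ G_4=65
G_4=65  [base 8] 8^2 + 1  →[8↦9]→  9^2 + 1 = 82  −1 ⇒ G_5=81

82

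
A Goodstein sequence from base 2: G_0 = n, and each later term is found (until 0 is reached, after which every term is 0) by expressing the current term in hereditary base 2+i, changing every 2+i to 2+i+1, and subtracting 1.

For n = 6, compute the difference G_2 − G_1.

step 0: 6 = 2^2 + 2; sub 3 for 2: 3^3 + 3; = 30; G_1 = 30−1 = 29
step 1: 29 = 3^3 + 2; sub 4 for 3: 4^4 + 2; = 258; G_2 = 258−1 = 257

228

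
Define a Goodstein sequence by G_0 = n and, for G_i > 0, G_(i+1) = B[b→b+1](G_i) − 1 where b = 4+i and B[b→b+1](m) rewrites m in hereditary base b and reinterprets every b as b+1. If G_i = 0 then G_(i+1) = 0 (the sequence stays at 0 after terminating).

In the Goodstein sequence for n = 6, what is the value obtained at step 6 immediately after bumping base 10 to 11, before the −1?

i=0: 6 = 4 + 2 (b=4); 4→5: 5 + 2 = 7; 7−1 = 6
i=1: 6 = 5 + 1 (b=5); 5→6: 6 + 1 = 7; 7−1 = 6
i=2: 6 = 6 (b=6); 6→7: 7 = 7; 7−1 = 6
i=3: 6 = 6 (b=7); 7→8: 6 = 6; 6−1 = 5
i=4: 5 = 5 (b=8); 8→9: 5 = 5; 5−1 = 4
i=5: 4 = 4 (b=9); 9→10: 4 = 4; 4−1 = 3
i=6: 3 = 3 (b=10); 10→11: 3 = 3; 3−1 = 2

3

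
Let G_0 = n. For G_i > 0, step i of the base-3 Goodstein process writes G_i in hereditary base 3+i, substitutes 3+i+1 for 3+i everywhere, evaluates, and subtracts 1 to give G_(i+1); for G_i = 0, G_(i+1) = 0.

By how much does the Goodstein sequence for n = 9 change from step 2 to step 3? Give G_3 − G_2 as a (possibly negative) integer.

2

i=0: 9 = 3^2 (b=3); 3→4: 4^2 = 16; 16−1 = 15
i=1: 15 = 3·4 + 3 (b=4); 4→5: 3·5 + 3 = 18; 18−1 = 17
i=2: 17 = 3·5 + 2 (b=5); 5→6: 3·6 + 2 = 20; 20−1 = 19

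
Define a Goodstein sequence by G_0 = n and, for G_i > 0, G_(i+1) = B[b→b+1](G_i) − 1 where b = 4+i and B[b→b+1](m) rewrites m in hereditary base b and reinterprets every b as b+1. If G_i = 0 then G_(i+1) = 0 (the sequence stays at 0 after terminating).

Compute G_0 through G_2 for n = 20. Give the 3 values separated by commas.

step 0: 20 = 4^2 + 4; sub 5 for 4: 5^2 + 5; = 30; G_1 = 30−1 = 29
step 1: 29 = 5^2 + 4; sub 6 for 5: 6^2 + 4; = 40; G_2 = 40−1 = 39

20, 29, 39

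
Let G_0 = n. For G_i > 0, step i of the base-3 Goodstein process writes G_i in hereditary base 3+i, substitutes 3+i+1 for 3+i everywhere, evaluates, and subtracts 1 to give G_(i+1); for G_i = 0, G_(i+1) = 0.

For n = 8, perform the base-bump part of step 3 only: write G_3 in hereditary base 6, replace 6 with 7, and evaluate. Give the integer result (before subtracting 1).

[0] 8 ≡ 2·3 + 2 (base 3). Lift 4: 10. −1: 9.
[1] 9 ≡ 2·4 + 1 (base 4). Lift 5: 11. −1: 10.
[2] 10 ≡ 2·5 (base 5). Lift 6: 12. −1: 11.
[3] 11 ≡ 6 + 5 (base 6). Lift 7: 12. −1: 11.

12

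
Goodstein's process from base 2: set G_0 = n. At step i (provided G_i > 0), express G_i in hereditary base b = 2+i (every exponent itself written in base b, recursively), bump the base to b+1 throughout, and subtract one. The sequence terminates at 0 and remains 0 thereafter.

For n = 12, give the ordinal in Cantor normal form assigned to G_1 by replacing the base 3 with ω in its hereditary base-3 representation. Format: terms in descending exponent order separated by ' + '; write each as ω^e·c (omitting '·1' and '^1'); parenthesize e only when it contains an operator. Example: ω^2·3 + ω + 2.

i=0: 12 = 2^(2 + 1) + 2^2 (b=2); 2→3: 3^(3 + 1) + 3^3 = 108; 108−1 = 107
i=1: 107 = 3^(3 + 1) + 2·3^2 + 2·3 + 2 (b=3); 3→4: 4^(4 + 1) + 2·4^2 + 2·4 + 2 = 1066; 1066−1 = 1065

ω^(ω + 1) + ω^2·2 + ω·2 + 2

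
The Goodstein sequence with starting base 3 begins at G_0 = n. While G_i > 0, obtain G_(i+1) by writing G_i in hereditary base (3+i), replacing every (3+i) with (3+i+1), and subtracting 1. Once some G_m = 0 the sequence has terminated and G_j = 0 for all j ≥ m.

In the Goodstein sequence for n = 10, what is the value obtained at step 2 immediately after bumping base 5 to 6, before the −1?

28

base 3: 10 = 3^2 + 1; at 4: 4^2 + 1 = 17; next = 16
base 4: 16 = 4^2; at 5: 5^2 = 25; next = 24
base 5: 24 = 4·5 + 4; at 6: 4·6 + 4 = 28; next = 27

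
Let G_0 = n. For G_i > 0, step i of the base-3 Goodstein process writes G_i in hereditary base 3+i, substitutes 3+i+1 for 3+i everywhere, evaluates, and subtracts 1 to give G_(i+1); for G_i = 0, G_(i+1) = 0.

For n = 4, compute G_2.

step 0: 4 = 3 + 1; sub 4 for 3: 4 + 1; = 5; G_1 = 5−1 = 4
step 1: 4 = 4; sub 5 for 4: 5; = 5; G_2 = 5−1 = 4
step 2: 4 = 4; sub 6 for 5: 4; = 4; G_3 = 4−1 = 3

4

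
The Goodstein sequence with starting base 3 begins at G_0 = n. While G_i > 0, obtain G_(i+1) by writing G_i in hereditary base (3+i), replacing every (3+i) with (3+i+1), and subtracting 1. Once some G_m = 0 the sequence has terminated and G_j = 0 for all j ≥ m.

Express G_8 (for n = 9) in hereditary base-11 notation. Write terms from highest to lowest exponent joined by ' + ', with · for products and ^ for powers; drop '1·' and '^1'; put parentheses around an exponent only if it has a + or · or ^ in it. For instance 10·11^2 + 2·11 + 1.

2·11 + 4

G_0 = 9. HB_3(9) = 3^2. Bump = 16. G_1 = 15.
G_1 = 15. HB_4(15) = 3·4 + 3. Bump = 18. G_2 = 17.
G_2 = 17. HB_5(17) = 3·5 + 2. Bump = 20. G_3 = 19.
G_3 = 19. HB_6(19) = 3·6 + 1. Bump = 22. G_4 = 21.
G_4 = 21. HB_7(21) = 3·7. Bump = 24. G_5 = 23.
G_5 = 23. HB_8(23) = 2·8 + 7. Bump = 25. G_6 = 24.
G_6 = 24. HB_9(24) = 2·9 + 6. Bump = 26. G_7 = 25.
G_7 = 25. HB_10(25) = 2·10 + 5. Bump = 27. G_8 = 26.
G_8 = 26. HB_11(26) = 2·11 + 4. Bump = 28. G_9 = 27.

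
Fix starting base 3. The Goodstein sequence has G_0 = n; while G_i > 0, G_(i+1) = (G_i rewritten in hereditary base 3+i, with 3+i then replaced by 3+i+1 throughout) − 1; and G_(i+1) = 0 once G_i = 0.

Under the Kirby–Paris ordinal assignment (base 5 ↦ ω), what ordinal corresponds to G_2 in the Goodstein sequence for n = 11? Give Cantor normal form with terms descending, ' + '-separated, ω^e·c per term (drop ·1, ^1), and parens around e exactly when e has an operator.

11 —HB3→ 3^2 + 2 —bump→ 4^2 + 2 = 18 —(−1)→ 17
17 —HB4→ 4^2 + 1 —bump→ 5^2 + 1 = 26 —(−1)→ 25
25 —HB5→ 5^2 —bump→ 6^2 = 36 —(−1)→ 35

ω^2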